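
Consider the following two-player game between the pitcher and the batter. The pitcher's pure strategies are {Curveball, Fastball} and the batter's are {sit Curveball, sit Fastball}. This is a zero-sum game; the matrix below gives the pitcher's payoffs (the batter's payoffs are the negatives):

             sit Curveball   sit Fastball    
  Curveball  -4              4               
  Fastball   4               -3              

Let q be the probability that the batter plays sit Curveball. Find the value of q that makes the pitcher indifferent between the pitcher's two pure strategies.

For the pitcher to be willing to mix, the pitcher must be indifferent between Curveball and Fastball, which pins down the batter's mix.
  the pitcher's expected payoff from Curveball: q·(-4) + (1−q)·4 = -8q + 4
  the pitcher's expected payoff from Fastball: q·4 + (1−q)·(-3) = 7q - 3
  -8q + 4 = 7q - 3  ⇒  -15q = -7  ⇒  q = 7/15.

q = 7/15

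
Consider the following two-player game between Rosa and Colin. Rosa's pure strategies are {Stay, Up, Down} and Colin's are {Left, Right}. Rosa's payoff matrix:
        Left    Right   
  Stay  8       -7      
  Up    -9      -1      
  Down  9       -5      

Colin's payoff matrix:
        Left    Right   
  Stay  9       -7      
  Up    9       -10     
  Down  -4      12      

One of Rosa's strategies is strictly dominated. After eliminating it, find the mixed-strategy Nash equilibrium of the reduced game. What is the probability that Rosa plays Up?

p = 16/35

Rosa's strategy Stay is strictly dominated by Down: 9 > 8 and -5 > -7. Eliminate Stay.
Rosa's mix must leave Colin indifferent between Left and Right.
  Colin's payoff from Left: p·9 + (1−p)·(-4) = 13p - 4
  Colin's payoff from Right: p·(-10) + (1−p)·12 = -22p + 12
  13p - 4 = -22p + 12  ⇒  35p = 16  ⇒  p = 16/35.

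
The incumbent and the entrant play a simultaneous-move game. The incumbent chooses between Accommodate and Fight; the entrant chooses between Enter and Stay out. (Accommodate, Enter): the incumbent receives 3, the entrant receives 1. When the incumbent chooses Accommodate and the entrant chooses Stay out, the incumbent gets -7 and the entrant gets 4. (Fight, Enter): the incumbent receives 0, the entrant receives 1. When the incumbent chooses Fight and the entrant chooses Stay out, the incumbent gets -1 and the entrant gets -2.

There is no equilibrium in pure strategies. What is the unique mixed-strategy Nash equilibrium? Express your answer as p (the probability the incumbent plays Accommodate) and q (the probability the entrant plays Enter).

p = 1/2, q = 2/3

In a mixed equilibrium the entrant is indifferent between Enter and Stay out; this condition fixes p.
  the entrant's payoff to Enter: p·1 + (1−p)·1 = 1
  the entrant's payoff to Stay out: p·4 + (1−p)·(-2) = 6p - 2
  1 = 6p - 2  ⇒  -6p = -3  ⇒  p = 1/2.
The incumbent's indifference between Accommodate and Fight determines the entrant's mixing probability q:
  the incumbent's payoff to Accommodate: q·3 + (1−q)·(-7) = 10q - 7
  the incumbent's payoff to Fight: q·0 + (1−q)·(-1) = q - 1
  10q - 7 = q - 1  ⇒  9q = 6  ⇒  q = 2/3.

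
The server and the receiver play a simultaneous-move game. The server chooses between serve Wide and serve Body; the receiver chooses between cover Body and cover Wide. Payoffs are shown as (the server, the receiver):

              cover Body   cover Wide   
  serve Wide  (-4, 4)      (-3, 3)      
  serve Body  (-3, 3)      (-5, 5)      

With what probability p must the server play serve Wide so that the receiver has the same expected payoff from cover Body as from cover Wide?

p = 2/3

For the receiver to be willing to mix, the receiver must be indifferent between cover Body and cover Wide, which pins down the server's mix.
  the receiver's payoff to cover Body: p·4 + (1−p)·3 = p + 3
  the receiver's payoff to cover Wide: p·3 + (1−p)·5 = -2p + 5
  p + 3 = -2p + 5  ⇒  3p = 2  ⇒  p = 2/3.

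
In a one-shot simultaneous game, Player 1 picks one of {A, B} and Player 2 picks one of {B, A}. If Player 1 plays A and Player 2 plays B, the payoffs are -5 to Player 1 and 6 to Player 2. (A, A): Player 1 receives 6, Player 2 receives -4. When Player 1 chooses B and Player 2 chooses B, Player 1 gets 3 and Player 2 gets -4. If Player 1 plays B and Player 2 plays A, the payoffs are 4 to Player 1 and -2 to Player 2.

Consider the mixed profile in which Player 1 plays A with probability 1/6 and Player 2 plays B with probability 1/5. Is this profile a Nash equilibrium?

Yes

Check Player 2's indifference given Player 1's mix p = 1/6:
  payoff from B = -7/3; payoff from A = -7/3 — equal.
Check Player 1's indifference given Player 2's mix q = 1/5:
  payoff from A = 19/5; payoff from B = 19/5 — equal.
Both players are indifferent, so neither can profitably deviate.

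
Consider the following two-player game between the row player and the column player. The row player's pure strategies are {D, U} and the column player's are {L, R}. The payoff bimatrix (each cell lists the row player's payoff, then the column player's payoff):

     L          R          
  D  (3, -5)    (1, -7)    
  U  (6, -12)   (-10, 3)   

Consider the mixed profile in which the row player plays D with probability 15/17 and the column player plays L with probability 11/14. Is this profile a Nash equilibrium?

Check the column player's indifference given the row player's mix p = 15/17:
  payoff from L = -99/17; payoff from R = -99/17 — equal.
Check the row player's indifference given the column player's mix q = 11/14:
  payoff from D = 18/7; payoff from U = 18/7 — equal.
Both players are indifferent, so neither can profitably deviate.

Yes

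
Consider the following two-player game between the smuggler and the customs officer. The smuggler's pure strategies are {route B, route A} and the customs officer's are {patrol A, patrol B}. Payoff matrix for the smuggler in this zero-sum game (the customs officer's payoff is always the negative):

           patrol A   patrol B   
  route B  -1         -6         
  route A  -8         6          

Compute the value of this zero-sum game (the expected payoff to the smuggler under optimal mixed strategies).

v = -54/19

The customs officer's mix must leave the smuggler indifferent between route B and route A.
  the smuggler's expected payoff from route B: q·(-1) + (1−q)·(-6) = 5q - 6
  the smuggler's expected payoff from route A: q·(-8) + (1−q)·6 = -14q + 6
  5q - 6 = -14q + 6  ⇒  19q = 12  ⇒  q = 12/19.
The value is the smuggler's expected payoff against this mix (using route B): (12/19)·(-1) + (7/19)·(-6) = -54/19.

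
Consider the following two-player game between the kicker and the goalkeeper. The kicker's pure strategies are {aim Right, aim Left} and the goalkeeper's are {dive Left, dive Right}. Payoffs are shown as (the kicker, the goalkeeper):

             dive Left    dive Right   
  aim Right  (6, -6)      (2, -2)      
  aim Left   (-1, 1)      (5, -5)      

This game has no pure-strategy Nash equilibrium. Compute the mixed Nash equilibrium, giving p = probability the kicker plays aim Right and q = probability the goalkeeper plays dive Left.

p = 3/5, q = 3/10

Set the goalkeeper's expected payoff from dive Left equal to that from dive Right:
  the goalkeeper's payoff to dive Left: p·(-6) + (1−p)·1 = -7p + 1
  the goalkeeper's payoff to dive Right: p·(-2) + (1−p)·(-5) = 3p - 5
  -7p + 1 = 3p - 5  ⇒  -10p = -6  ⇒  p = 3/5.
The kicker's indifference between aim Right and aim Left determines the goalkeeper's mixing probability q:
  the kicker's payoff from aim Right: q·6 + (1−q)·2 = 4q + 2
  the kicker's payoff from aim Left: q·(-1) + (1−q)·5 = -6q + 5
  4q + 2 = -6q + 5  ⇒  10q = 3  ⇒  q = 3/10.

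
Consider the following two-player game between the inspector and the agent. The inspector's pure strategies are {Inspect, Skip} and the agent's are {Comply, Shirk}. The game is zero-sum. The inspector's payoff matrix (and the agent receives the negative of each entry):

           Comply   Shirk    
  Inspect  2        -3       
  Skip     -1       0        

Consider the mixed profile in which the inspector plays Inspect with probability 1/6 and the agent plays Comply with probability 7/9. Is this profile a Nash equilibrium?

No

Given the agent's mix q = 7/9, the inspector's payoff from Inspect is 8/9 but from Skip is -7/9. The inspector strictly prefers Inspect, so the inspector would not mix.
So the proposed profile is not a Nash equilibrium.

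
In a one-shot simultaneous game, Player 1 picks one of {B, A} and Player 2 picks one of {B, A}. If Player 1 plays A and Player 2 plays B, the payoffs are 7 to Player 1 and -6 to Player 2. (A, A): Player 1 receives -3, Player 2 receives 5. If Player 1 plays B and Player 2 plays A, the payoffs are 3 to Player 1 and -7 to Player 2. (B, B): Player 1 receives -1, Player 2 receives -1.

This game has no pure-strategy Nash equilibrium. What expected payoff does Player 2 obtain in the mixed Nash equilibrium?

-47/17

For Player 2 to be willing to mix, Player 2 must be indifferent between B and A, which pins down Player 1's mix.
  Player 2's expected payoff from B: p·(-1) + (1−p)·(-6) = 5p - 6
  Player 2's expected payoff from A: p·(-7) + (1−p)·5 = -12p + 5
  5p - 6 = -12p + 5  ⇒  17p = 11  ⇒  p = 11/17.
At equilibrium Player 2 is indifferent across columns, so Player 2's payoff equals the payoff from B: (11/17)·(-1) + (6/17)·(-6) = -47/17.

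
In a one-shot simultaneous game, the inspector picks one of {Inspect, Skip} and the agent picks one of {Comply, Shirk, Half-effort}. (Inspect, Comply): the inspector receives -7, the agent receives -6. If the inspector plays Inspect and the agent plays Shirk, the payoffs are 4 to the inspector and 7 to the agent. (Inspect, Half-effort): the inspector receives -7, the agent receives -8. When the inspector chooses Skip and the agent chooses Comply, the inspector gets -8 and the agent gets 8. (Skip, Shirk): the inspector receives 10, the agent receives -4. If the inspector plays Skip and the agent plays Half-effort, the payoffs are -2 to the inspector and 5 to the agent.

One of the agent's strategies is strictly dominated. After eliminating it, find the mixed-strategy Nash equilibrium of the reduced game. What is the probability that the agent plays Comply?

q = 6/7

The agent's strategy Half-effort is strictly dominated by Comply: -6 > -8 and 8 > 5. Eliminate Half-effort.
In a mixed equilibrium the inspector is indifferent between Inspect and Skip; this condition fixes q.
  the inspector's payoff from Inspect: q·(-7) + (1−q)·4 = -11q + 4
  the inspector's payoff from Skip: q·(-8) + (1−q)·10 = -18q + 10
  -11q + 4 = -18q + 10  ⇒  7q = 6  ⇒  q = 6/7.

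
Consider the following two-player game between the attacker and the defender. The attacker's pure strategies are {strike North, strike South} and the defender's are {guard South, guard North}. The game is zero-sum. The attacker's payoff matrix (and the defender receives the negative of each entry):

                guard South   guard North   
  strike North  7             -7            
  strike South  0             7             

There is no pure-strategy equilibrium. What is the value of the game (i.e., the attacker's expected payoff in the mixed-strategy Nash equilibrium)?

In a mixed equilibrium the attacker is indifferent between strike North and strike South; this condition fixes q.
  the attacker's payoff from strike North: q·7 + (1−q)·(-7) = 14q - 7
  the attacker's payoff from strike South: q·0 + (1−q)·7 = -7q + 7
  14q - 7 = -7q + 7  ⇒  21q = 14  ⇒  q = 2/3.
The value is the attacker's expected payoff against this mix (using strike North): (2/3)·7 + (1/3)·(-7) = 7/3.

v = 7/3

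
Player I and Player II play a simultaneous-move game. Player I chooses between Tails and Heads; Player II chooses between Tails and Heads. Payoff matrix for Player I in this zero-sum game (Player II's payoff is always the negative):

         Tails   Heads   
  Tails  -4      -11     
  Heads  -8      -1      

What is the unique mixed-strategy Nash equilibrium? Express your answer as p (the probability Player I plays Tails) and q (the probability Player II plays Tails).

Player II's indifference between Tails and Heads determines Player I's mixing probability p:
  Player II's expected payoff from Tails: p·4 + (1−p)·8 = -4p + 8
  Player II's expected payoff from Heads: p·11 + (1−p)·1 = 10p + 1
  -4p + 8 = 10p + 1  ⇒  -14p = -7  ⇒  p = 1/2.
In a mixed equilibrium Player I is indifferent between Tails and Heads; this condition fixes q.
  Player I's expected payoff from Tails: q·(-4) + (1−q)·(-11) = 7q - 11
  Player I's expected payoff from Heads: q·(-8) + (1−q)·(-1) = -7q - 1
  7q - 11 = -7q - 1  ⇒  14q = 10  ⇒  q = 5/7.

p = 1/2, q = 5/7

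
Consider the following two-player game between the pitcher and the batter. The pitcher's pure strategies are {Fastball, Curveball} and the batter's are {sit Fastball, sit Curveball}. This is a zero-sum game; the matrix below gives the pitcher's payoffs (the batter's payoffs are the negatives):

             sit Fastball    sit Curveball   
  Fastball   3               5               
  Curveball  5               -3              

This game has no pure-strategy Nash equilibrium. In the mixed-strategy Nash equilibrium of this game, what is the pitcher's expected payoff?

17/5

For the pitcher to be willing to mix, the pitcher must be indifferent between Fastball and Curveball, which pins down the batter's mix.
  the pitcher's payoff to Fastball: q·3 + (1−q)·5 = -2q + 5
  the pitcher's payoff to Curveball: q·5 + (1−q)·(-3) = 8q - 3
  -2q + 5 = 8q - 3  ⇒  -10q = -8  ⇒  q = 4/5.
At equilibrium the pitcher is indifferent across rows, so the pitcher's payoff equals the payoff from Fastball: (4/5)·3 + (1/5)·5 = 17/5.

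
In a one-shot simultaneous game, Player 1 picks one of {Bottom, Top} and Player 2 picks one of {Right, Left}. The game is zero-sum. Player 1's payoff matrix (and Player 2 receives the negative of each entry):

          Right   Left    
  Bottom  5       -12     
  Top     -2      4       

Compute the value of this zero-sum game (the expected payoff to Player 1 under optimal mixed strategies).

Player 2's mix must leave Player 1 indifferent between Bottom and Top.
  Player 1's payoff from Bottom: q·5 + (1−q)·(-12) = 17q - 12
  Player 1's payoff from Top: q·(-2) + (1−q)·4 = -6q + 4
  17q - 12 = -6q + 4  ⇒  23q = 16  ⇒  q = 16/23.
The value is Player 1's expected payoff against this mix (using Bottom): (16/23)·5 + (7/23)·(-12) = -4/23.

v = -4/23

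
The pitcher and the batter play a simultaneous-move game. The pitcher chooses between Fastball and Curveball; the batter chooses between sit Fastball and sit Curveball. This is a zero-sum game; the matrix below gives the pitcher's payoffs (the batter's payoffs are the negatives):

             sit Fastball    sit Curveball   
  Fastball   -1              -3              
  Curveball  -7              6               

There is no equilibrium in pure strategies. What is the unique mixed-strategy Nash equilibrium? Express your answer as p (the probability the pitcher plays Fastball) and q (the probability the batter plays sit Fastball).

The batter's indifference between sit Fastball and sit Curveball determines the pitcher's mixing probability p:
  the batter's expected payoff from sit Fastball: p·1 + (1−p)·7 = -6p + 7
  the batter's expected payoff from sit Curveball: p·3 + (1−p)·(-6) = 9p - 6
  -6p + 7 = 9p - 6  ⇒  -15p = -13  ⇒  p = 13/15.
The pitcher's indifference between Fastball and Curveball determines the batter's mixing probability q:
  the pitcher's payoff from Fastball: q·(-1) + (1−q)·(-3) = 2q - 3
  the pitcher's payoff from Curveball: q·(-7) + (1−q)·6 = -13q + 6
  2q - 3 = -13q + 6  ⇒  15q = 9  ⇒  q = 3/5.

p = 13/15, q = 3/5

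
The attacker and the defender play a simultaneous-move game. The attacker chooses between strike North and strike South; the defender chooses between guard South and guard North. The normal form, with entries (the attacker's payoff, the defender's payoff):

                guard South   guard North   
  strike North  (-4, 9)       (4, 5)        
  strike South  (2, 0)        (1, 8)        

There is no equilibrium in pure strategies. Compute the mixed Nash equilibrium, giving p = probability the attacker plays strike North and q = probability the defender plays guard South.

p = 2/3, q = 1/3

The defender's indifference between guard South and guard North determines the attacker's mixing probability p:
  the defender's payoff to guard South: p·9 + (1−p)·0 = 9p
  the defender's payoff to guard North: p·5 + (1−p)·8 = -3p + 8
  9p = -3p + 8  ⇒  12p = 8  ⇒  p = 2/3.
For the attacker to be willing to mix, the attacker must be indifferent between strike North and strike South, which pins down the defender's mix.
  the attacker's payoff to strike North: q·(-4) + (1−q)·4 = -8q + 4
  the attacker's payoff to strike South: q·2 + (1−q)·1 = q + 1
  -8q + 4 = q + 1  ⇒  -9q = -3  ⇒  q = 1/3.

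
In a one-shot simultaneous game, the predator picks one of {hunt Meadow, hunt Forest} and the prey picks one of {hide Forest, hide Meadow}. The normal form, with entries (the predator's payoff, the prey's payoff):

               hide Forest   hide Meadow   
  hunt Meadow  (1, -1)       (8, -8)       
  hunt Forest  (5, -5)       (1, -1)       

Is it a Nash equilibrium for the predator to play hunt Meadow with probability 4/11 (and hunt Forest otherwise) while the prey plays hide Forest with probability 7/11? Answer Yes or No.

Yes

Check the prey's indifference given the predator's mix p = 4/11:
  payoff from hide Forest = -39/11; payoff from hide Meadow = -39/11 — equal.
Check the predator's indifference given the prey's mix q = 7/11:
  payoff from hunt Meadow = 39/11; payoff from hunt Forest = 39/11 — equal.
Both players are indifferent, so neither can profitably deviate.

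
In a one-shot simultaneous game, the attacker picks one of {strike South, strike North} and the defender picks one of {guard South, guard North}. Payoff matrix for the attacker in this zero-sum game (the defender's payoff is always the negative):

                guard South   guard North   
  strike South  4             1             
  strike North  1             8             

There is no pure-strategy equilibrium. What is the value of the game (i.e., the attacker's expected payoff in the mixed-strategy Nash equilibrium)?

The defender's mix must leave the attacker indifferent between strike South and strike North.
  the attacker's payoff to strike South: q·4 + (1−q)·1 = 3q + 1
  the attacker's payoff to strike North: q·1 + (1−q)·8 = -7q + 8
  3q + 1 = -7q + 8  ⇒  10q = 7  ⇒  q = 7/10.
The value is the attacker's expected payoff against this mix (using strike South): (7/10)·4 + (3/10)·1 = 31/10.

v = 31/10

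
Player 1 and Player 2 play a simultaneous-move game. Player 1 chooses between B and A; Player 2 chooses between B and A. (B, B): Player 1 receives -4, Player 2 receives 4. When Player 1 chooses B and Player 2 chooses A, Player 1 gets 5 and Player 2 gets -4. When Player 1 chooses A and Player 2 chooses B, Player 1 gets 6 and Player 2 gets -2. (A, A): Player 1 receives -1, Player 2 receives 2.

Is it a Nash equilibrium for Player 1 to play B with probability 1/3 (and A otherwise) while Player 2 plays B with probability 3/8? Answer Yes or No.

Check Player 2's indifference given Player 1's mix p = 1/3:
  payoff from B = 0; payoff from A = 0 — equal.
Check Player 1's indifference given Player 2's mix q = 3/8:
  payoff from B = 13/8; payoff from A = 13/8 — equal.
Both players are indifferent, so neither can profitably deviate.

Yes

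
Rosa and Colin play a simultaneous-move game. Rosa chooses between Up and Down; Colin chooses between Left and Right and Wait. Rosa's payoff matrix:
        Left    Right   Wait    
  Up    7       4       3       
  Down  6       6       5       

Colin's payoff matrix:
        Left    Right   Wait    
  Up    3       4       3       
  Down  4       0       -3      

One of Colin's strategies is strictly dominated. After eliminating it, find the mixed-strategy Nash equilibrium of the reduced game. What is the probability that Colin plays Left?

Colin's strategy Wait is strictly dominated by Right: 4 > 3 and 0 > -3. Eliminate Wait.
In a mixed equilibrium Rosa is indifferent between Up and Down; this condition fixes q.
  Rosa's payoff to Up: q·7 + (1−q)·4 = 3q + 4
  Rosa's payoff to Down: q·6 + (1−q)·6 = 6
  3q + 4 = 6  ⇒  3q = 2  ⇒  q = 2/3.

q = 2/3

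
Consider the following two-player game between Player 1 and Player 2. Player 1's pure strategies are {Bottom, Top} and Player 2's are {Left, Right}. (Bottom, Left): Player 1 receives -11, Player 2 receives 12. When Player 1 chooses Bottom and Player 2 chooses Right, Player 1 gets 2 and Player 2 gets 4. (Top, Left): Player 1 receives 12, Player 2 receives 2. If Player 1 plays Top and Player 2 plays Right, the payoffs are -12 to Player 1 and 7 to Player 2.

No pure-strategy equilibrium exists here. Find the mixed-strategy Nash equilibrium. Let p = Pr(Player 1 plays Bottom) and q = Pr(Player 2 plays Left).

Set Player 2's expected payoff from Left equal to that from Right:
  Player 2's payoff from Left: p·12 + (1−p)·2 = 10p + 2
  Player 2's payoff from Right: p·4 + (1−p)·7 = -3p + 7
  10p + 2 = -3p + 7  ⇒  13p = 5  ⇒  p = 5/13.
For Player 1 to be willing to mix, Player 1 must be indifferent between Bottom and Top, which pins down Player 2's mix.
  Player 1's payoff from Bottom: q·(-11) + (1−q)·2 = -13q + 2
  Player 1's payoff from Top: q·12 + (1−q)·(-12) = 24q - 12
  -13q + 2 = 24q - 12  ⇒  -37q = -14  ⇒  q = 14/37.

p = 5/13, q = 14/37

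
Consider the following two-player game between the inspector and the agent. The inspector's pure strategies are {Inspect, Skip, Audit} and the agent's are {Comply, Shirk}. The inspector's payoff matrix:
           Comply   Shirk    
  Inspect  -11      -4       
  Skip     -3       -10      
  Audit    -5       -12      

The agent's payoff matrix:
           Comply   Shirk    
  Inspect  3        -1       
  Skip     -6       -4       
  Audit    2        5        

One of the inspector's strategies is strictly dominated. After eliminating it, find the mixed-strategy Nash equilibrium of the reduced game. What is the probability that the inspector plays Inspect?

The inspector's strategy Audit is strictly dominated by Skip: -3 > -5 and -10 > -12. Eliminate Audit.
The inspector's mix must leave the agent indifferent between Comply and Shirk.
  the agent's expected payoff from Comply: p·3 + (1−p)·(-6) = 9p - 6
  the agent's expected payoff from Shirk: p·(-1) + (1−p)·(-4) = 3p - 4
  9p - 6 = 3p - 4  ⇒  6p = 2  ⇒  p = 1/3.

p = 1/3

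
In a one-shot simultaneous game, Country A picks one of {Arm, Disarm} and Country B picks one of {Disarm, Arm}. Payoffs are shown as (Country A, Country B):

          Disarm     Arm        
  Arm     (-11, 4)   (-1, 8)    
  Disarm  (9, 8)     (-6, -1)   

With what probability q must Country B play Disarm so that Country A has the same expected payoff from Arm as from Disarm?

q = 1/5

Country A's indifference between Arm and Disarm determines Country B's mixing probability q:
  Country A's expected payoff from Arm: q·(-11) + (1−q)·(-1) = -10q - 1
  Country A's expected payoff from Disarm: q·9 + (1−q)·(-6) = 15q - 6
  -10q - 1 = 15q - 6  ⇒  -25q = -5  ⇒  q = 1/5.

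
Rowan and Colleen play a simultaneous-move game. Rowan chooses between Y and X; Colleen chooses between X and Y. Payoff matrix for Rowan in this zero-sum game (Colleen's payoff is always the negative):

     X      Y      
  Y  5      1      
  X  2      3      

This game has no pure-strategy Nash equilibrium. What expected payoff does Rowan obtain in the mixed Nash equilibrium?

13/5

In a mixed equilibrium Rowan is indifferent between Y and X; this condition fixes q.
  Rowan's expected payoff from Y: q·5 + (1−q)·1 = 4q + 1
  Rowan's expected payoff from X: q·2 + (1−q)·3 = -q + 3
  4q + 1 = -q + 3  ⇒  5q = 2  ⇒  q = 2/5.
At equilibrium Rowan is indifferent across rows, so Rowan's payoff equals the payoff from Y: (2/5)·5 + (3/5)·1 = 13/5.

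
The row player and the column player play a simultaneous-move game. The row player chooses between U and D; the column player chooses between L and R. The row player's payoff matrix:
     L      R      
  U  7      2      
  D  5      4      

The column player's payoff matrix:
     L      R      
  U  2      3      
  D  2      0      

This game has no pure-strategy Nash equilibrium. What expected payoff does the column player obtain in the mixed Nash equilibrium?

2

In a mixed equilibrium the column player is indifferent between L and R; this condition fixes p.
  the column player's payoff to L: p·2 + (1−p)·2 = 2
  the column player's payoff to R: p·3 + (1−p)·0 = 3p
  2 = 3p  ⇒  -3p = -2  ⇒  p = 2/3.
At equilibrium the column player is indifferent across columns, so the column player's payoff equals the payoff from L: (2/3)·2 + (1/3)·2 = 2.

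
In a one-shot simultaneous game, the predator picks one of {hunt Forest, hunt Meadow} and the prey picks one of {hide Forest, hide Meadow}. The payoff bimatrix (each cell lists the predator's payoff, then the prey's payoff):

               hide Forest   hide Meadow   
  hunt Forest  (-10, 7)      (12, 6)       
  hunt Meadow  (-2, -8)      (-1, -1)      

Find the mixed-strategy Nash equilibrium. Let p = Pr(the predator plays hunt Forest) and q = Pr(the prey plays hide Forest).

p = 7/8, q = 13/21

In a mixed equilibrium the prey is indifferent between hide Forest and hide Meadow; this condition fixes p.
  the prey's expected payoff from hide Forest: p·7 + (1−p)·(-8) = 15p - 8
  the prey's expected payoff from hide Meadow: p·6 + (1−p)·(-1) = 7p - 1
  15p - 8 = 7p - 1  ⇒  8p = 7  ⇒  p = 7/8.
In a mixed equilibrium the predator is indifferent between hunt Forest and hunt Meadow; this condition fixes q.
  the predator's expected payoff from hunt Forest: q·(-10) + (1−q)·12 = -22q + 12
  the predator's expected payoff from hunt Meadow: q·(-2) + (1−q)·(-1) = -q - 1
  -22q + 12 = -q - 1  ⇒  -21q = -13  ⇒  q = 13/21.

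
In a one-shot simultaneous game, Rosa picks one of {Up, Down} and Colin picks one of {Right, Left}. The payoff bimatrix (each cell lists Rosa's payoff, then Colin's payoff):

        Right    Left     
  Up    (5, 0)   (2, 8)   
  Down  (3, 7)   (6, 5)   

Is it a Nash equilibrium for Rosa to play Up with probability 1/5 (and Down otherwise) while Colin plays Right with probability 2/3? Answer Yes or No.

Yes

Check Colin's indifference given Rosa's mix p = 1/5:
  payoff from Right = 28/5; payoff from Left = 28/5 — equal.
Check Rosa's indifference given Colin's mix q = 2/3:
  payoff from Up = 4; payoff from Down = 4 — equal.
Both players are indifferent, so neither can profitably deviate.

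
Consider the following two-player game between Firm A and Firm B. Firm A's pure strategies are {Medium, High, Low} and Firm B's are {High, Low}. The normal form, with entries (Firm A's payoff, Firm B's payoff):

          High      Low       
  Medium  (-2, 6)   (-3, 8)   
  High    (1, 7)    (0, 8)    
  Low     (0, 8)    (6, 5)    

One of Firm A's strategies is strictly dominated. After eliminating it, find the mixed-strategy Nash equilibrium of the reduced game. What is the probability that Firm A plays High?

Firm A's strategy Medium is strictly dominated by High: 1 > -2 and 0 > -3. Eliminate Medium.
In a mixed equilibrium Firm B is indifferent between High and Low; this condition fixes p.
  Firm B's expected payoff from High: p·7 + (1−p)·8 = -p + 8
  Firm B's expected payoff from Low: p·8 + (1−p)·5 = 3p + 5
  -p + 8 = 3p + 5  ⇒  -4p = -3  ⇒  p = 3/4.

p = 3/4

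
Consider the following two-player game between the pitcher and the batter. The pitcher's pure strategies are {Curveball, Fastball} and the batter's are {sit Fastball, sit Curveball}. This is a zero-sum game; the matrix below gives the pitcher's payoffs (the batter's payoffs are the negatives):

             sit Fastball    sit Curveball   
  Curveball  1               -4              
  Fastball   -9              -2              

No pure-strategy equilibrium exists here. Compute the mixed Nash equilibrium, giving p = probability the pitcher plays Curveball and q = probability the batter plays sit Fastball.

p = 7/12, q = 1/6

For the batter to be willing to mix, the batter must be indifferent between sit Fastball and sit Curveball, which pins down the pitcher's mix.
  the batter's payoff to sit Fastball: p·(-1) + (1−p)·9 = -10p + 9
  the batter's payoff to sit Curveball: p·4 + (1−p)·2 = 2p + 2
  -10p + 9 = 2p + 2  ⇒  -12p = -7  ⇒  p = 7/12.
Set the pitcher's expected payoff from Curveball equal to that from Fastball:
  the pitcher's expected payoff from Curveball: q·1 + (1−q)·(-4) = 5q - 4
  the pitcher's expected payoff from Fastball: q·(-9) + (1−q)·(-2) = -7q - 2
  5q - 4 = -7q - 2  ⇒  12q = 2  ⇒  q = 1/6.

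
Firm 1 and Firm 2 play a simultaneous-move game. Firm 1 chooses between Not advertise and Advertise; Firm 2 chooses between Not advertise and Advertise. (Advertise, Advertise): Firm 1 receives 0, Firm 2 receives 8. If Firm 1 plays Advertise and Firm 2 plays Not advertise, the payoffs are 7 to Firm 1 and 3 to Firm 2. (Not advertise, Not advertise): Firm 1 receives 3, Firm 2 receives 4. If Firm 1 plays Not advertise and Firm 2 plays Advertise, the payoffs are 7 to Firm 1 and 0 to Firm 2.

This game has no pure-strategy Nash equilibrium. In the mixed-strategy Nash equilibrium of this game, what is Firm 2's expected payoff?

32/9

In a mixed equilibrium Firm 2 is indifferent between Not advertise and Advertise; this condition fixes p.
  Firm 2's expected payoff from Not advertise: p·4 + (1−p)·3 = p + 3
  Firm 2's expected payoff from Advertise: p·0 + (1−p)·8 = -8p + 8
  p + 3 = -8p + 8  ⇒  9p = 5  ⇒  p = 5/9.
At equilibrium Firm 2 is indifferent across columns, so Firm 2's payoff equals the payoff from Not advertise: (5/9)·4 + (4/9)·3 = 32/9.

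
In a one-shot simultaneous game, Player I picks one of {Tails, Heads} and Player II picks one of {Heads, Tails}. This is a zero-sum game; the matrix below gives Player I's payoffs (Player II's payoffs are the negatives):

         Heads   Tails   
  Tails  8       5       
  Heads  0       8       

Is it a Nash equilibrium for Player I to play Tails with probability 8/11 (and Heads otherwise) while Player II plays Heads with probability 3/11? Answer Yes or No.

Yes

Check Player II's indifference given Player I's mix p = 8/11:
  payoff from Heads = -64/11; payoff from Tails = -64/11 — equal.
Check Player I's indifference given Player II's mix q = 3/11:
  payoff from Tails = 64/11; payoff from Heads = 64/11 — equal.
Both players are indifferent, so neither can profitably deviate.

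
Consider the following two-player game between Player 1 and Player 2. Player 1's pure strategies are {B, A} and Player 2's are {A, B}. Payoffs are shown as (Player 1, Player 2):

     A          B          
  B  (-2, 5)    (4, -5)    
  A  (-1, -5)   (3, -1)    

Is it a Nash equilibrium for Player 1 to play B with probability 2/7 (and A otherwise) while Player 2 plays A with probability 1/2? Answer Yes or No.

Yes

Check Player 2's indifference given Player 1's mix p = 2/7:
  payoff from A = -15/7; payoff from B = -15/7 — equal.
Check Player 1's indifference given Player 2's mix q = 1/2:
  payoff from B = 1; payoff from A = 1 — equal.
Both players are indifferent, so neither can profitably deviate.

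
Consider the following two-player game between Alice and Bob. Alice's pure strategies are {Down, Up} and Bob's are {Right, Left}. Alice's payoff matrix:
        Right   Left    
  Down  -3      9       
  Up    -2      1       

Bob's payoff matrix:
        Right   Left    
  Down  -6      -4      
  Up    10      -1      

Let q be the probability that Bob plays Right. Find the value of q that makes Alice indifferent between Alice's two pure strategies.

q = 8/9

Alice's indifference between Down and Up determines Bob's mixing probability q:
  Alice's payoff to Down: q·(-3) + (1−q)·9 = -12q + 9
  Alice's payoff to Up: q·(-2) + (1−q)·1 = -3q + 1
  -12q + 9 = -3q + 1  ⇒  -9q = -8  ⇒  q = 8/9.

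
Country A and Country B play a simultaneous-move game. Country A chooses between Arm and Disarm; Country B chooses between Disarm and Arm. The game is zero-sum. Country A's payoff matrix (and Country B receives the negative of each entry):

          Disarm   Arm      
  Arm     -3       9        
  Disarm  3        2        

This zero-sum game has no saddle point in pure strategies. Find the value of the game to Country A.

v = 33/13

Set Country A's expected payoff from Arm equal to that from Disarm:
  Country A's expected payoff from Arm: q·(-3) + (1−q)·9 = -12q + 9
  Country A's expected payoff from Disarm: q·3 + (1−q)·2 = q + 2
  -12q + 9 = q + 2  ⇒  -13q = -7  ⇒  q = 7/13.
The value is Country A's expected payoff against this mix (using Arm): (7/13)·(-3) + (6/13)·9 = 33/13.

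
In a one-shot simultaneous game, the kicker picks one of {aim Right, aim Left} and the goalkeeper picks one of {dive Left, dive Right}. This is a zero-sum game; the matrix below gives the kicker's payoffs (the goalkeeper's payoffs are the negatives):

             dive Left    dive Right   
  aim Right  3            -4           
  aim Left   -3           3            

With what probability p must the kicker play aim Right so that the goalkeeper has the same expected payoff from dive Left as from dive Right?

p = 6/13

In a mixed equilibrium the goalkeeper is indifferent between dive Left and dive Right; this condition fixes p.
  the goalkeeper's payoff to dive Left: p·(-3) + (1−p)·3 = -6p + 3
  the goalkeeper's payoff to dive Right: p·4 + (1−p)·(-3) = 7p - 3
  -6p + 3 = 7p - 3  ⇒  -13p = -6  ⇒  p = 6/13.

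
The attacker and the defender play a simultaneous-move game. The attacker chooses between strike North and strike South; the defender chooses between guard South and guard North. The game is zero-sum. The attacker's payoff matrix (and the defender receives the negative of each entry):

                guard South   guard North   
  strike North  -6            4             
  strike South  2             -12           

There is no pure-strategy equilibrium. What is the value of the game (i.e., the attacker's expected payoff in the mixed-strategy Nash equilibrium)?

v = -8/3

Set the attacker's expected payoff from strike North equal to that from strike South:
  the attacker's payoff from strike North: q·(-6) + (1−q)·4 = -10q + 4
  the attacker's payoff from strike South: q·2 + (1−q)·(-12) = 14q - 12
  -10q + 4 = 14q - 12  ⇒  -24q = -16  ⇒  q = 2/3.
The value is the attacker's expected payoff against this mix (using strike North): (2/3)·(-6) + (1/3)·4 = -8/3.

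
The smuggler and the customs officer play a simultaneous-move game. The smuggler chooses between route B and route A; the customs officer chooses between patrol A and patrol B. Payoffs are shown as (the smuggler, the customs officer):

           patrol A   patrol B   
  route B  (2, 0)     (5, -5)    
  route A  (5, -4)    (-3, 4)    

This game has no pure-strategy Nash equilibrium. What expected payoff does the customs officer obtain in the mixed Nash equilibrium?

-20/13

The smuggler's mix must leave the customs officer indifferent between patrol A and patrol B.
  the customs officer's payoff to patrol A: p·0 + (1−p)·(-4) = 4p - 4
  the customs officer's payoff to patrol B: p·(-5) + (1−p)·4 = -9p + 4
  4p - 4 = -9p + 4  ⇒  13p = 8  ⇒  p = 8/13.
At equilibrium the customs officer is indifferent across columns, so the customs officer's payoff equals the payoff from patrol A: (8/13)·0 + (5/13)·(-4) = -20/13.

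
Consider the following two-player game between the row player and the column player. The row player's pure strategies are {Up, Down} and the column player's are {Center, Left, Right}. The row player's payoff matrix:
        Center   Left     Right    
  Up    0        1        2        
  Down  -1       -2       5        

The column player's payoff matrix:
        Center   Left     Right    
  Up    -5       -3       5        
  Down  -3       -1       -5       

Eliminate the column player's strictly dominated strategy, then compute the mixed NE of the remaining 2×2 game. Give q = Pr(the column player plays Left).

q = 1/2

The column player's strategy Center is strictly dominated by Left: -3 > -5 and -1 > -3. Eliminate Center.
Set the row player's expected payoff from Up equal to that from Down:
  the row player's payoff from Up: q·1 + (1−q)·2 = -q + 2
  the row player's payoff from Down: q·(-2) + (1−q)·5 = -7q + 5
  -q + 2 = -7q + 5  ⇒  6q = 3  ⇒  q = 1/2.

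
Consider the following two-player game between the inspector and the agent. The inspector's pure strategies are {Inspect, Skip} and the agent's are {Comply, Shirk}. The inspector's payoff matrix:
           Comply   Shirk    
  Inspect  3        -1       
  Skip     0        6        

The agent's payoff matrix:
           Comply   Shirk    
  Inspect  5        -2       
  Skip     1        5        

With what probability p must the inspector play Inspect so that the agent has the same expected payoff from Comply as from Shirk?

p = 4/11

The inspector's mix must leave the agent indifferent between Comply and Shirk.
  the agent's expected payoff from Comply: p·5 + (1−p)·1 = 4p + 1
  the agent's expected payoff from Shirk: p·(-2) + (1−p)·5 = -7p + 5
  4p + 1 = -7p + 5  ⇒  11p = 4  ⇒  p = 4/11.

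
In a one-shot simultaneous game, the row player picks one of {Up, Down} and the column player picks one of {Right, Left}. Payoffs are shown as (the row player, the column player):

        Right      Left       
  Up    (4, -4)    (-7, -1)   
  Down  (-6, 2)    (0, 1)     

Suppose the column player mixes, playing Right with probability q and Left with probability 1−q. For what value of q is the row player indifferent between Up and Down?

For the row player to be willing to mix, the row player must be indifferent between Up and Down, which pins down the column player's mix.
  the row player's expected payoff from Up: q·4 + (1−q)·(-7) = 11q - 7
  the row player's expected payoff from Down: q·(-6) + (1−q)·0 = -6q
  11q - 7 = -6q  ⇒  17q = 7  ⇒  q = 7/17.

q = 7/17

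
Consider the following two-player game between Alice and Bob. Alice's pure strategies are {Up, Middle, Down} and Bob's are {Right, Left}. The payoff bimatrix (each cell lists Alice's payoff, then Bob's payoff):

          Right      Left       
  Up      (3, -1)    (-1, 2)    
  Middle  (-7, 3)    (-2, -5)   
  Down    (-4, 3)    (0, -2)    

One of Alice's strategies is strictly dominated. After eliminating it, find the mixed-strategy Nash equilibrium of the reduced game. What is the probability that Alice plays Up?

p = 5/8

Alice's strategy Middle is strictly dominated by Down: -4 > -7 and 0 > -2. Eliminate Middle.
Bob's indifference between Right and Left determines Alice's mixing probability p:
  Bob's payoff to Right: p·(-1) + (1−p)·3 = -4p + 3
  Bob's payoff to Left: p·2 + (1−p)·(-2) = 4p - 2
  -4p + 3 = 4p - 2  ⇒  -8p = -5  ⇒  p = 5/8.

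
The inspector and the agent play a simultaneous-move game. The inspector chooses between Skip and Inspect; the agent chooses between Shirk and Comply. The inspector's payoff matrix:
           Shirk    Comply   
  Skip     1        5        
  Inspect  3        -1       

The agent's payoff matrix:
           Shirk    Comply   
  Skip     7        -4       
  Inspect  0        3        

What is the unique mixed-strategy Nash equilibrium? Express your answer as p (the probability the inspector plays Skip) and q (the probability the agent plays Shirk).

The inspector's mix must leave the agent indifferent between Shirk and Comply.
  the agent's expected payoff from Shirk: p·7 + (1−p)·0 = 7p
  the agent's expected payoff from Comply: p·(-4) + (1−p)·3 = -7p + 3
  7p = -7p + 3  ⇒  14p = 3  ⇒  p = 3/14.
The agent's mix must leave the inspector indifferent between Skip and Inspect.
  the inspector's payoff from Skip: q·1 + (1−q)·5 = -4q + 5
  the inspector's payoff from Inspect: q·3 + (1−q)·(-1) = 4q - 1
  -4q + 5 = 4q - 1  ⇒  -8q = -6  ⇒  q = 3/4.

p = 3/14, q = 3/4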